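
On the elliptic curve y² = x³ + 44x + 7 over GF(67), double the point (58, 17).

tangent at (58, 17): λ = (3·58² + 44)/(2·17) ≡ 19/34. 34⁻¹ ≡ 2 (mod 67) since 34·2 = 68 ≡ 1, so λ ≡ 19·2 ≡ 38.
  x = λ² - 58 - 58 = 1444 - 116 ≡ 55; y = λ·(58 - 55) - 17 ≡ 30. → (55, 30)

(55, 30)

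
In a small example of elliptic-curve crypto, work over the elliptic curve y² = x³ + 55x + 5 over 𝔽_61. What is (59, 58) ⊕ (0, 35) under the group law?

(58, 22)

(59, 58) + (0, 35). λ = (35 - 58)/(0 - 59) ≡ 38/2 mod 61. 2⁻¹ ≡ 31 (mod 61), so λ ≡ 19.
  x = λ² - 59 - 0 = 361 - 59 ≡ 58; y = λ·(59 - 58) - 58 ≡ 22. → (58, 22)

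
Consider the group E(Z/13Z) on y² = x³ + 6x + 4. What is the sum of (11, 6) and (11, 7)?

The two points share x = 11 and their y-coordinates satisfy 6 + 7 ≡ 0 (mod 13), so they are inverses. Their sum is 𝒪.

O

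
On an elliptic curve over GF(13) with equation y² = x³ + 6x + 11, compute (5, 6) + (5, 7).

O

The two points share x = 5 and their y-coordinates satisfy 6 + 7 ≡ 0 (mod 13), so they are inverses. Their sum is O.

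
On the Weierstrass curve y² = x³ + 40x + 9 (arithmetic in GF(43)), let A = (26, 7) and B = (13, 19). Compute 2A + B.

First 2A:
Repeated addition: build up to 2A.
2A: tangent at (26, 7): λ = (3·26² + 40)/(2·7) ≡ 4/14. 14⁻¹ ≡ 40 (mod 43) since 14·40 = 560 ≡ 1, so λ ≡ 4·40 ≡ 31.
  x = λ² - 26 - 26 = 961 - 52 ≡ 6; y = λ·(26 - 6) - 7 ≡ 11. → (6, 11)
2A = (6, 11).
Finally 2A + B:
(6, 11) + (13, 19). λ = (19 - 11)/(13 - 6) ≡ 8/7 mod 43. 7⁻¹ ≡ 37 (mod 43) since 7·37 = 259 ≡ 1, so λ ≡ 38.
  x = λ² - 6 - 13 = 1444 - 19 ≡ 6; y = λ·(6 - 6) - 11 ≡ 32. → (6, 32)

(6, 32)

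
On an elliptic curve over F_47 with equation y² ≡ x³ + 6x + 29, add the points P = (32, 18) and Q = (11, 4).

(41, 23)

(32, 18) + (11, 4). λ = (4 - 18)/(11 - 32) ≡ 33/26 mod 47. 26⁻¹ ≡ 38 (mod 47), so λ ≡ 32.
  x = λ² - 32 - 11 = 1024 - 43 ≡ 41; y = λ·(32 - 41) - 18 ≡ 23. → (41, 23)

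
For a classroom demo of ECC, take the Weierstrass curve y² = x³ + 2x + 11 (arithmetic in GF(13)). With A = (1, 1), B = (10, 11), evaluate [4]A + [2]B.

First 4A:
Double-and-add on 4 = (100)₂. Start with A = (1, 1) for the leading 1-bit.
double: tangent at (1, 1): λ = (3·1² + 2)/(2·1) ≡ 5/2. 2⁻¹ ≡ 7 (mod 13), so λ ≡ 5·7 ≡ 9.
  x = λ² - 1 - 1 = 81 - 2 ≡ 1; y = λ·(1 - 1) - 1 ≡ 12. → (1, 12)
double: tangent at (1, 12): λ = (3·1² + 2)/(2·12) ≡ 5/11. 11⁻¹ ≡ 6 (mod 13), so λ ≡ 5·6 ≡ 4.
  x = λ² - 1 - 1 = 16 - 2 ≡ 1; y = λ·(1 - 1) - 12 ≡ 1. → (1, 1)
4A = (1, 1).
Next 2B:
Repeated addition: build up to 2B.
2B: tangent at (10, 11): λ = (3·10² + 2)/(2·11) ≡ 3/9. 9⁻¹ ≡ 3 (mod 13) since 9·3 = 27 ≡ 1, so λ ≡ 3·3 ≡ 9.
  x = λ² - 10 - 10 = 81 - 20 ≡ 9; y = λ·(10 - 9) - 11 ≡ 11. → (9, 11)
2B = (9, 11).
Finally 4A + 2B:
(1, 1) + (9, 11). λ = (11 - 1)/(9 - 1) ≡ 10/8 mod 13. 8⁻¹ ≡ 5 (mod 13), so λ ≡ 11.
  x = λ² - 1 - 9 = 121 - 10 ≡ 7; y = λ·(1 - 7) - 1 ≡ 11. → (7, 11)

(7, 11)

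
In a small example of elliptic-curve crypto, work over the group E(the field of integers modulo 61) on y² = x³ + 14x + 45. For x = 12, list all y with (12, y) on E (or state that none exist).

none

x³ + 14x + 45 = 1941 ≡ 50 (mod 61).
50 is a non-residue mod 61; no y exists.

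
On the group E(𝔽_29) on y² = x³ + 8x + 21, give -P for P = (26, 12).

(26, 17)

-(26, 12) = (26, -12 mod 29) = (26, 17).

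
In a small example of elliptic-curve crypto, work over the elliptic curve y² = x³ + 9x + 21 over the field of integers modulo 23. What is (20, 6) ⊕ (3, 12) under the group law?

(20, 6) + (3, 12). λ = (12 - 6)/(3 - 20) ≡ 6/6 mod 23. 6⁻¹ ≡ 4 (mod 23), so λ ≡ 1.
  x = λ² - 20 - 3 = 1 - 23 ≡ 1; y = λ·(20 - 1) - 6 ≡ 13. → (1, 13)

(1, 13)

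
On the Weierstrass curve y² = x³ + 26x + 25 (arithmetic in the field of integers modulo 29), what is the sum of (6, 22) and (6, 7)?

The two points share x = 6 and their y-coordinates satisfy 22 + 7 ≡ 0 (mod 29), so they are inverses. Their sum is O.

O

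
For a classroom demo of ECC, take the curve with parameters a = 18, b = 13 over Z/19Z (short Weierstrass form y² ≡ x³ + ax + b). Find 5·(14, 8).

Write G = (14, 8).
Repeated addition: build up to 5G.
2G: tangent at (14, 8): λ = (3·14² + 18)/(2·8) ≡ 17/16. 16⁻¹ ≡ 6 (mod 19), so λ ≡ 17·6 ≡ 7.
  x = λ² - 14 - 14 = 49 - 28 ≡ 2; y = λ·(14 - 2) - 8 ≡ 0. → (2, 0)
3G: (2, 0) + (14, 8). λ = (8 - 0)/(14 - 2) ≡ 8/12 mod 19. 12⁻¹ ≡ 8 (mod 19), so λ ≡ 7.
  x = λ² - 2 - 14 = 49 - 16 ≡ 14; y = λ·(2 - 14) - 0 ≡ 11. → (14, 11)
4G: (14, 11) + (14, 8): same x and y₁ ≡ -y₂, so the sum is ∞.
5G: ∞ + (14, 8) = (14, 8) (identity).

(14, 8)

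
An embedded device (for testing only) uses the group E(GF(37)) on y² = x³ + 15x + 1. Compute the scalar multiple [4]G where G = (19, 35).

(5, 4)

Repeated addition: build up to 4G.
2G: tangent at (19, 35): λ = (3·19² + 15)/(2·35) ≡ 25/33. 33⁻¹ ≡ 9 (mod 37), so λ ≡ 25·9 ≡ 3.
  x = λ² - 19 - 19 = 9 - 38 ≡ 8; y = λ·(19 - 8) - 35 ≡ 35. → (8, 35)
3G: (8, 35) + (19, 35). λ = (35 - 35)/(19 - 8) ≡ 0/11 mod 37. 11⁻¹ ≡ 27 (mod 37), so λ ≡ 0.
  x = λ² - 8 - 19 = 0 - 27 ≡ 10; y = λ·(8 - 10) - 35 ≡ 2. → (10, 2)
4G: (10, 2) + (19, 35). λ = (35 - 2)/(19 - 10) ≡ 33/9 mod 37. 9⁻¹ ≡ 33 (mod 37) since 9·33 = 297 ≡ 1, so λ ≡ 16.
  x = λ² - 10 - 19 = 256 - 29 ≡ 5; y = λ·(10 - 5) - 2 ≡ 4. → (5, 4)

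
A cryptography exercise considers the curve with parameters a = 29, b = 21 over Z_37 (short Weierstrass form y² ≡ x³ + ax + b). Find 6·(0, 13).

Write G = (0, 13).
Double-and-add on 6 = (110)₂. Start with G = (0, 13) for the leading 1-bit.
double: tangent at (0, 13): λ = (3·0² + 29)/(2·13) ≡ 29/26. 26⁻¹ ≡ 10 (mod 37), so λ ≡ 29·10 ≡ 31.
  x = λ² - 0 - 0 = 961 - 0 ≡ 36; y = λ·(0 - 36) - 13 ≡ 18. → (36, 18)
add G: (36, 18) + (0, 13). λ = (13 - 18)/(0 - 36) ≡ 32/1 mod 37. 1⁻¹ ≡ 1 (mod 37), so λ ≡ 32.
  x = λ² - 36 - 0 = 1024 - 36 ≡ 26; y = λ·(36 - 26) - 18 ≡ 6. → (26, 6)
double: tangent at (26, 6): λ = (3·26² + 29)/(2·6) ≡ 22/12. 12⁻¹ ≡ 34 (mod 37), so λ ≡ 22·34 ≡ 8.
  x = λ² - 26 - 26 = 64 - 52 ≡ 12; y = λ·(26 - 12) - 6 ≡ 32. → (12, 32)

(12, 32)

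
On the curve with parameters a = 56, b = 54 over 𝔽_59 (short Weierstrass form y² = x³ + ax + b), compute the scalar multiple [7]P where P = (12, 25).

Double-and-add on 7 = (111)₂. Start with P = (12, 25) for the leading 1-bit.
double: tangent at (12, 25): λ = (3·12² + 56)/(2·25) ≡ 16/50. 50⁻¹ ≡ 13 (mod 59), so λ ≡ 16·13 ≡ 31.
  x = λ² - 12 - 12 = 961 - 24 ≡ 52; y = λ·(12 - 52) - 25 ≡ 33. → (52, 33)
add P: (52, 33) + (12, 25). λ = (25 - 33)/(12 - 52) ≡ 51/19 mod 59. 19⁻¹ ≡ 28 (mod 59) since 19·28 = 532 ≡ 1, so λ ≡ 12.
  x = λ² - 52 - 12 = 144 - 64 ≡ 21; y = λ·(52 - 21) - 33 ≡ 44. → (21, 44)
double: tangent at (21, 44): λ = (3·21² + 56)/(2·44) ≡ 22/29. 29⁻¹ ≡ 57 (mod 59), so λ ≡ 22·57 ≡ 15.
  x = λ² - 21 - 21 = 225 - 42 ≡ 6; y = λ·(21 - 6) - 44 ≡ 4. → (6, 4)
add P: (6, 4) + (12, 25). λ = (25 - 4)/(12 - 6) ≡ 21/6 mod 59. 6⁻¹ ≡ 10 (mod 59), so λ ≡ 33.
  x = λ² - 6 - 12 = 1089 - 18 ≡ 9; y = λ·(6 - 9) - 4 ≡ 15. → (9, 15)

(9, 15)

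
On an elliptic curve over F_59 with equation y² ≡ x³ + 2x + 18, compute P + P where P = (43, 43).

(24, 5)

tangent at (43, 43): λ = (3·43² + 2)/(2·43) ≡ 3/27. 27⁻¹ ≡ 35 (mod 59) since 27·35 = 945 ≡ 1, so λ ≡ 3·35 ≡ 46.
  x = λ² - 43 - 43 = 2116 - 86 ≡ 24; y = λ·(43 - 24) - 43 ≡ 5. → (24, 5)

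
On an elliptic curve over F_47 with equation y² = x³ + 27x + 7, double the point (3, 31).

(22, 4)

tangent at (3, 31): λ = (3·3² + 27)/(2·31) ≡ 7/15. 15⁻¹ ≡ 22 (mod 47), so λ ≡ 7·22 ≡ 13.
  x = λ² - 3 - 3 = 169 - 6 ≡ 22; y = λ·(3 - 22) - 31 ≡ 4. → (22, 4)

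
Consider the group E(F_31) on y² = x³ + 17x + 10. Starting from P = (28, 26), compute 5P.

Double-and-add on 5 = (101)₂. Start with P = (28, 26) for the leading 1-bit.
double: tangent at (28, 26): λ = (3·28² + 17)/(2·26) ≡ 13/21. 21⁻¹ ≡ 3 (mod 31) since 21·3 = 63 ≡ 1, so λ ≡ 13·3 ≡ 8.
  x = λ² - 28 - 28 = 64 - 56 ≡ 8; y = λ·(28 - 8) - 26 ≡ 10. → (8, 10)
double: tangent at (8, 10): λ = (3·8² + 17)/(2·10) ≡ 23/20. 20⁻¹ ≡ 14 (mod 31) since 20·14 = 280 ≡ 1, so λ ≡ 23·14 ≡ 12.
  x = λ² - 8 - 8 = 144 - 16 ≡ 4; y = λ·(8 - 4) - 10 ≡ 7. → (4, 7)
add P: (4, 7) + (28, 26). λ = (26 - 7)/(28 - 4) ≡ 19/24 mod 31. 24⁻¹ ≡ 22 (mod 31) since 24·22 = 528 ≡ 1, so λ ≡ 15.
  x = λ² - 4 - 28 = 225 - 32 ≡ 7; y = λ·(4 - 7) - 7 ≡ 10. → (7, 10)

(7, 10)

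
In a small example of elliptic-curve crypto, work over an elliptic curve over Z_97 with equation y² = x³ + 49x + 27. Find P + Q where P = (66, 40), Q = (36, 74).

(66, 40) + (36, 74). λ = (74 - 40)/(36 - 66) ≡ 34/67 mod 97. 67⁻¹ ≡ 42 (mod 97) since 67·42 = 2814 ≡ 1, so λ ≡ 70.
  x = λ² - 66 - 36 = 4900 - 102 ≡ 45; y = λ·(66 - 45) - 40 ≡ 72. → (45, 72)

(45, 72)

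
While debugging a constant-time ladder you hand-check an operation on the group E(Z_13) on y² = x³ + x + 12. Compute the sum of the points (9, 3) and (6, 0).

(9, 3) + (6, 0). λ = (0 - 3)/(6 - 9) ≡ 10/10 mod 13. 10⁻¹ ≡ 4 (mod 13) since 10·4 = 40 ≡ 1, so λ ≡ 1.
  x = λ² - 9 - 6 = 1 - 15 ≡ 12; y = λ·(9 - 12) - 3 ≡ 7. → (12, 7)

(12, 7)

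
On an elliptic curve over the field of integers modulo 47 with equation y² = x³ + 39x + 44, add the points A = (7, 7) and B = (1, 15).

(7, 7) + (1, 15). λ = (15 - 7)/(1 - 7) ≡ 8/41 mod 47. 41⁻¹ ≡ 39 (mod 47), so λ ≡ 30.
  x = λ² - 7 - 1 = 900 - 8 ≡ 46; y = λ·(7 - 46) - 7 ≡ 45. → (46, 45)

(46, 45)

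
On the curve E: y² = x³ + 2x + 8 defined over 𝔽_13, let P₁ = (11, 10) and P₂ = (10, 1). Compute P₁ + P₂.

(8, 4)

(11, 10) + (10, 1). λ = (1 - 10)/(10 - 11) ≡ 4/12 mod 13. 12⁻¹ ≡ 12 (mod 13) since 12·12 = 144 ≡ 1, so λ ≡ 9.
  x = λ² - 11 - 10 = 81 - 21 ≡ 8; y = λ·(11 - 8) - 10 ≡ 4. → (8, 4)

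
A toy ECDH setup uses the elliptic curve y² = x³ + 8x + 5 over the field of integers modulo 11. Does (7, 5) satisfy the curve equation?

y² = 5² ≡ 3; x³ + 8x + 5 = 404 ≡ 8 (mod 11). 3 ≠ 8.

no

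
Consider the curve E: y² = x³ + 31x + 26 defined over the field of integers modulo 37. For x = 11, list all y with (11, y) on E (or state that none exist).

12, 25

x³ + 31x + 26 = 1698 ≡ 33 (mod 37).
Square roots of 33 mod 37: 12 and 25 (since 12² = 144 ≡ 33).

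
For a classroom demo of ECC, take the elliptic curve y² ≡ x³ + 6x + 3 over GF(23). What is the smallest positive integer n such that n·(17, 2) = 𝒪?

2P: tangent at (17, 2): λ = (3·17² + 6)/(2·2) ≡ 22/4. 4⁻¹ ≡ 6 (mod 23) since 4·6 = 24 ≡ 1, so λ ≡ 22·6 ≡ 17.
  x = λ² - 17 - 17 = 289 - 34 ≡ 2; y = λ·(17 - 2) - 2 ≡ 0. → (2, 0)
3P: (2, 0) + (17, 2). λ = (2 - 0)/(17 - 2) ≡ 2/15 mod 23. 15⁻¹ ≡ 20 (mod 23) since 15·20 = 300 ≡ 1, so λ ≡ 17.
  x = λ² - 2 - 17 = 289 - 19 ≡ 17; y = λ·(2 - 17) - 0 ≡ 21. → (17, 21)
4P: (17, 21) + (17, 2): same x and y₁ ≡ -y₂, so the sum is 𝒪.
4P = 𝒪, so the order is 4.

4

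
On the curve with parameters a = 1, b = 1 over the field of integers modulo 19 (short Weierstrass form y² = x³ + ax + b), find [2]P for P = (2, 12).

tangent at (2, 12): λ = (3·2² + 1)/(2·12) ≡ 13/5. 5⁻¹ ≡ 4 (mod 19), so λ ≡ 13·4 ≡ 14.
  x = λ² - 2 - 2 = 196 - 4 ≡ 2; y = λ·(2 - 2) - 12 ≡ 7. → (2, 7)

(2, 7)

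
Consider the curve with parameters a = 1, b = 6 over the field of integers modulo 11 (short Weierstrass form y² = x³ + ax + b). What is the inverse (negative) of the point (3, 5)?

(3, 6)

-(3, 5) = (3, -5 mod 11) = (3, 6).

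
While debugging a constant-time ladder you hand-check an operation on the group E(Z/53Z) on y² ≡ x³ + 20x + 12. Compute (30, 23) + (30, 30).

The two points share x = 30 and their y-coordinates satisfy 23 + 30 ≡ 0 (mod 53), so they are inverses. Their sum is ∞.

O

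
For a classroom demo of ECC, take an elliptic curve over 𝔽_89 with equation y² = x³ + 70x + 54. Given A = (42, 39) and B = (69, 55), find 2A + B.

(28, 84)

First 2A:
Repeated addition: build up to 2A.
2A: tangent at (42, 39): λ = (3·42² + 70)/(2·39) ≡ 22/78. 78⁻¹ ≡ 8 (mod 89), so λ ≡ 22·8 ≡ 87.
  x = λ² - 42 - 42 = 7569 - 84 ≡ 9; y = λ·(42 - 9) - 39 ≡ 73. → (9, 73)
2A = (9, 73).
Finally 2A + B:
(9, 73) + (69, 55). λ = (55 - 73)/(69 - 9) ≡ 71/60 mod 89. 60⁻¹ ≡ 46 (mod 89) since 60·46 = 2760 ≡ 1, so λ ≡ 62.
  x = λ² - 9 - 69 = 3844 - 78 ≡ 28; y = λ·(9 - 28) - 73 ≡ 84. → (28, 84)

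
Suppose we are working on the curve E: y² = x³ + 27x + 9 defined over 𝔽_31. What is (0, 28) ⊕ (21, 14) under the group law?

(7, 18)

(0, 28) + (21, 14). λ = (14 - 28)/(21 - 0) ≡ 17/21 mod 31. 21⁻¹ ≡ 3 (mod 31), so λ ≡ 20.
  x = λ² - 0 - 21 = 400 - 21 ≡ 7; y = λ·(0 - 7) - 28 ≡ 18. → (7, 18)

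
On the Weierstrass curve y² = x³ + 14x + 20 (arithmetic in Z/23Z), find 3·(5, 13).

Write P = (5, 13).
Repeated addition: build up to 3P.
2P: tangent at (5, 13): λ = (3·5² + 14)/(2·13) ≡ 20/3. 3⁻¹ ≡ 8 (mod 23), so λ ≡ 20·8 ≡ 22.
  x = λ² - 5 - 5 = 484 - 10 ≡ 14; y = λ·(5 - 14) - 13 ≡ 19. → (14, 19)
3P: (14, 19) + (5, 13). λ = (13 - 19)/(5 - 14) ≡ 17/14 mod 23. 14⁻¹ ≡ 5 (mod 23), so λ ≡ 16.
  x = λ² - 14 - 5 = 256 - 19 ≡ 7; y = λ·(14 - 7) - 19 ≡ 1. → (7, 1)

(7, 1)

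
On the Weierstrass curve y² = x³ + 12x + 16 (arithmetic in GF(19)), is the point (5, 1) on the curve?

no

y² = 1² ≡ 1; x³ + 12x + 16 = 201 ≡ 11 (mod 19). 1 ≠ 11.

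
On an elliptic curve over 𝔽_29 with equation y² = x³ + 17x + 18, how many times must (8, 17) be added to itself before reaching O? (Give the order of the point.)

9

2P: tangent at (8, 17): λ = (3·8² + 17)/(2·17) ≡ 6/5. 5⁻¹ ≡ 6 (mod 29), so λ ≡ 6·6 ≡ 7.
  x = λ² - 8 - 8 = 49 - 16 ≡ 4; y = λ·(8 - 4) - 17 ≡ 11. → (4, 11)
3P: (4, 11) + (8, 17). λ = (17 - 11)/(8 - 4) ≡ 6/4 mod 29. 4⁻¹ ≡ 22 (mod 29) since 4·22 = 88 ≡ 1, so λ ≡ 16.
  x = λ² - 4 - 8 = 256 - 12 ≡ 12; y = λ·(4 - 12) - 11 ≡ 6. → (12, 6)
4P: (12, 6) + (8, 17). λ = (17 - 6)/(8 - 12) ≡ 11/25 mod 29. 25⁻¹ ≡ 7 (mod 29), so λ ≡ 19.
  x = λ² - 12 - 8 = 361 - 20 ≡ 22; y = λ·(12 - 22) - 6 ≡ 7. → (22, 7)
5P: (22, 7) + (8, 17). λ = (17 - 7)/(8 - 22) ≡ 10/15 mod 29. 15⁻¹ ≡ 2 (mod 29), so λ ≡ 20.
  x = λ² - 22 - 8 = 400 - 30 ≡ 22; y = λ·(22 - 22) - 7 ≡ 22. → (22, 22)
6P: (22, 22) + (8, 17). λ = (17 - 22)/(8 - 22) ≡ 24/15 mod 29. 15⁻¹ ≡ 2 (mod 29) since 15·2 = 30 ≡ 1, so λ ≡ 19.
  x = λ² - 22 - 8 = 361 - 30 ≡ 12; y = λ·(22 - 12) - 22 ≡ 23. → (12, 23)
7P: (12, 23) + (8, 17). λ = (17 - 23)/(8 - 12) ≡ 23/25 mod 29. 25⁻¹ ≡ 7 (mod 29) since 25·7 = 175 ≡ 1, so λ ≡ 16.
  x = λ² - 12 - 8 = 256 - 20 ≡ 4; y = λ·(12 - 4) - 23 ≡ 18. → (4, 18)
8P: (4, 18) + (8, 17). λ = (17 - 18)/(8 - 4) ≡ 28/4 mod 29. 4⁻¹ ≡ 22 (mod 29), so λ ≡ 7.
  x = λ² - 4 - 8 = 49 - 12 ≡ 8; y = λ·(4 - 8) - 18 ≡ 12. → (8, 12)
9P: (8, 12) + (8, 17): same x and y₁ ≡ -y₂, so the sum is O.
9P = O, so the order is 9.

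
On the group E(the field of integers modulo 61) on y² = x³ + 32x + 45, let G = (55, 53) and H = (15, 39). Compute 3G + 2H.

First 3G:
Repeated addition: build up to 3G.
2G: tangent at (55, 53): λ = (3·55² + 32)/(2·53) ≡ 18/45. 45⁻¹ ≡ 19 (mod 61), so λ ≡ 18·19 ≡ 37.
  x = λ² - 55 - 55 = 1369 - 110 ≡ 39; y = λ·(55 - 39) - 53 ≡ 51. → (39, 51)
3G: (39, 51) + (55, 53). λ = (53 - 51)/(55 - 39) ≡ 2/16 mod 61. 16⁻¹ ≡ 42 (mod 61) since 16·42 = 672 ≡ 1, so λ ≡ 23.
  x = λ² - 39 - 55 = 529 - 94 ≡ 8; y = λ·(39 - 8) - 51 ≡ 52. → (8, 52)
3G = (8, 52).
Next 2H:
Repeated addition: build up to 2H.
2H: tangent at (15, 39): λ = (3·15² + 32)/(2·39) ≡ 36/17. 17⁻¹ ≡ 18 (mod 61), so λ ≡ 36·18 ≡ 38.
  x = λ² - 15 - 15 = 1444 - 30 ≡ 11; y = λ·(15 - 11) - 39 ≡ 52. → (11, 52)
2H = (11, 52).
Finally 3G + 2H:
(8, 52) + (11, 52). λ = (52 - 52)/(11 - 8) ≡ 0/3 mod 61. 3⁻¹ ≡ 41 (mod 61), so λ ≡ 0.
  x = λ² - 8 - 11 = 0 - 19 ≡ 42; y = λ·(8 - 42) - 52 ≡ 9. → (42, 9)

(42, 9)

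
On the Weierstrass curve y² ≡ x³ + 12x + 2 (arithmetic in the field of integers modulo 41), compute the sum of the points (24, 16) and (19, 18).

(8, 35)

(24, 16) + (19, 18). λ = (18 - 16)/(19 - 24) ≡ 2/36 mod 41. 36⁻¹ ≡ 8 (mod 41), so λ ≡ 16.
  x = λ² - 24 - 19 = 256 - 43 ≡ 8; y = λ·(24 - 8) - 16 ≡ 35. → (8, 35)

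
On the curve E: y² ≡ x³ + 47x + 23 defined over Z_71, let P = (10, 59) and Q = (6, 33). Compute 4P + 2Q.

First 4P:
Double-and-add on 4 = (100)₂. Start with P = (10, 59) for the leading 1-bit.
double: tangent at (10, 59): λ = (3·10² + 47)/(2·59) ≡ 63/47. 47⁻¹ ≡ 68 (mod 71), so λ ≡ 63·68 ≡ 24.
  x = λ² - 10 - 10 = 576 - 20 ≡ 59; y = λ·(10 - 59) - 59 ≡ 43. → (59, 43)
double: tangent at (59, 43): λ = (3·59² + 47)/(2·43) ≡ 53/15. 15⁻¹ ≡ 19 (mod 71), so λ ≡ 53·19 ≡ 13.
  x = λ² - 59 - 59 = 169 - 118 ≡ 51; y = λ·(59 - 51) - 43 ≡ 61. → (51, 61)
4P = (51, 61).
Next 2Q:
Repeated addition: build up to 2Q.
2Q: tangent at (6, 33): λ = (3·6² + 47)/(2·33) ≡ 13/66. 66⁻¹ ≡ 14 (mod 71), so λ ≡ 13·14 ≡ 40.
  x = λ² - 6 - 6 = 1600 - 12 ≡ 26; y = λ·(6 - 26) - 33 ≡ 19. → (26, 19)
2Q = (26, 19).
Finally 4P + 2Q:
(51, 61) + (26, 19). λ = (19 - 61)/(26 - 51) ≡ 29/46 mod 71. 46⁻¹ ≡ 17 (mod 71), so λ ≡ 67.
  x = λ² - 51 - 26 = 4489 - 77 ≡ 10; y = λ·(51 - 10) - 61 ≡ 59. → (10, 59)

(10, 59)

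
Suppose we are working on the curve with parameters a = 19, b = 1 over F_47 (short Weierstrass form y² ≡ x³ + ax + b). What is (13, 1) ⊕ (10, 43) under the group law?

(32, 30)

(13, 1) + (10, 43). λ = (43 - 1)/(10 - 13) ≡ 42/44 mod 47. 44⁻¹ ≡ 31 (mod 47), so λ ≡ 33.
  x = λ² - 13 - 10 = 1089 - 23 ≡ 32; y = λ·(13 - 32) - 1 ≡ 30. → (32, 30)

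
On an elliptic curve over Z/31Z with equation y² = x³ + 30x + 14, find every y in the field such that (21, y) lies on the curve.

4, 27

x³ + 30x + 14 = 9905 ≡ 16 (mod 31).
Square roots of 16 mod 31: 4 and 27 (since 4² = 16 ≡ 16).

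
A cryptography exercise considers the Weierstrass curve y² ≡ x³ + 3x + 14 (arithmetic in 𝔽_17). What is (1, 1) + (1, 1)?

tangent at (1, 1): λ = (3·1² + 3)/(2·1) ≡ 6/2. 2⁻¹ ≡ 9 (mod 17) since 2·9 = 18 ≡ 1, so λ ≡ 6·9 ≡ 3.
  x = λ² - 1 - 1 = 9 - 2 ≡ 7; y = λ·(1 - 7) - 1 ≡ 15. → (7, 15)

(7, 15)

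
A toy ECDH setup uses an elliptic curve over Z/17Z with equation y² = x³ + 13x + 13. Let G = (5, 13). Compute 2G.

(9, 14)

tangent at (5, 13): λ = (3·5² + 13)/(2·13) ≡ 3/9. 9⁻¹ ≡ 2 (mod 17), so λ ≡ 3·2 ≡ 6.
  x = λ² - 5 - 5 = 36 - 10 ≡ 9; y = λ·(5 - 9) - 13 ≡ 14. → (9, 14)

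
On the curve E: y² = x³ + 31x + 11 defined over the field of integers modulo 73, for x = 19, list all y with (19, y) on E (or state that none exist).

none

x³ + 31x + 11 = 7459 ≡ 13 (mod 73).
13 is a non-residue mod 73; no y exists.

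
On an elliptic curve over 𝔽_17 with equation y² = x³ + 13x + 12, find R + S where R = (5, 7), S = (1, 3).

(5, 7) + (1, 3). λ = (3 - 7)/(1 - 5) ≡ 13/13 mod 17. 13⁻¹ ≡ 4 (mod 17), so λ ≡ 1.
  x = λ² - 5 - 1 = 1 - 6 ≡ 12; y = λ·(5 - 12) - 7 ≡ 3. → (12, 3)

(12, 3)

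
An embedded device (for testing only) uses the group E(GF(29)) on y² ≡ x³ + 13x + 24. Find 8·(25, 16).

O

Write Q = (25, 16).
Repeated addition: build up to 8Q.
2Q: tangent at (25, 16): λ = (3·25² + 13)/(2·16) ≡ 3/3. 3⁻¹ ≡ 10 (mod 29), so λ ≡ 3·10 ≡ 1.
  x = λ² - 25 - 25 = 1 - 50 ≡ 9; y = λ·(25 - 9) - 16 ≡ 0. → (9, 0)
3Q: (9, 0) + (25, 16). λ = (16 - 0)/(25 - 9) ≡ 16/16 mod 29. 16⁻¹ ≡ 20 (mod 29), so λ ≡ 1.
  x = λ² - 9 - 25 = 1 - 34 ≡ 25; y = λ·(9 - 25) - 0 ≡ 13. → (25, 13)
4Q: (25, 13) + (25, 16): same x and y₁ ≡ -y₂, so the sum is ∞.
5Q: ∞ + (25, 16) = (25, 16) (identity).
6Q: tangent at (25, 16): λ = (3·25² + 13)/(2·16) ≡ 3/3. 3⁻¹ ≡ 10 (mod 29) since 3·10 = 30 ≡ 1, so λ ≡ 3·10 ≡ 1.
  x = λ² - 25 - 25 = 1 - 50 ≡ 9; y = λ·(25 - 9) - 16 ≡ 0. → (9, 0)
7Q: (9, 0) + (25, 16). λ = (16 - 0)/(25 - 9) ≡ 16/16 mod 29. 16⁻¹ ≡ 20 (mod 29), so λ ≡ 1.
  x = λ² - 9 - 25 = 1 - 34 ≡ 25; y = λ·(9 - 25) - 0 ≡ 13. → (25, 13)
8Q: (25, 13) + (25, 16): same x and y₁ ≡ -y₂, so the sum is ∞.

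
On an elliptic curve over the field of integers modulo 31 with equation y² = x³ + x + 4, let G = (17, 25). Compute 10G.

(6, 3)

Double-and-add on 10 = (1010)₂. Start with G = (17, 25) for the leading 1-bit.
double: tangent at (17, 25): λ = (3·17² + 1)/(2·25) ≡ 0/19. 19⁻¹ ≡ 18 (mod 31) since 19·18 = 342 ≡ 1, so λ ≡ 0·18 ≡ 0.
  x = λ² - 17 - 17 = 0 - 34 ≡ 28; y = λ·(17 - 28) - 25 ≡ 6. → (28, 6)
double: tangent at (28, 6): λ = (3·28² + 1)/(2·6) ≡ 28/12. 12⁻¹ ≡ 13 (mod 31) since 12·13 = 156 ≡ 1, so λ ≡ 28·13 ≡ 23.
  x = λ² - 28 - 28 = 529 - 56 ≡ 8; y = λ·(28 - 8) - 6 ≡ 20. → (8, 20)
add G: (8, 20) + (17, 25). λ = (25 - 20)/(17 - 8) ≡ 5/9 mod 31. 9⁻¹ ≡ 7 (mod 31) since 9·7 = 63 ≡ 1, so λ ≡ 4.
  x = λ² - 8 - 17 = 16 - 25 ≡ 22; y = λ·(8 - 22) - 20 ≡ 17. → (22, 17)
double: tangent at (22, 17): λ = (3·22² + 1)/(2·17) ≡ 27/3. 3⁻¹ ≡ 21 (mod 31), so λ ≡ 27·21 ≡ 9.
  x = λ² - 22 - 22 = 81 - 44 ≡ 6; y = λ·(22 - 6) - 17 ≡ 3. → (6, 3)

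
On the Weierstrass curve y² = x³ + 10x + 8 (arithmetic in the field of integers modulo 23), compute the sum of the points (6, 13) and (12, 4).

(6, 13) + (12, 4). λ = (4 - 13)/(12 - 6) ≡ 14/6 mod 23. 6⁻¹ ≡ 4 (mod 23), so λ ≡ 10.
  x = λ² - 6 - 12 = 100 - 18 ≡ 13; y = λ·(6 - 13) - 13 ≡ 9. → (13, 9)

(13, 9)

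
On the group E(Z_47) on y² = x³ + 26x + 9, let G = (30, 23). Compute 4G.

(0, 3)

Repeated addition: build up to 4G.
2G: tangent at (30, 23): λ = (3·30² + 26)/(2·23) ≡ 0/46. 46⁻¹ ≡ 46 (mod 47), so λ ≡ 0·46 ≡ 0.
  x = λ² - 30 - 30 = 0 - 60 ≡ 34; y = λ·(30 - 34) - 23 ≡ 24. → (34, 24)
3G: (34, 24) + (30, 23). λ = (23 - 24)/(30 - 34) ≡ 46/43 mod 47. 43⁻¹ ≡ 35 (mod 47) since 43·35 = 1505 ≡ 1, so λ ≡ 12.
  x = λ² - 34 - 30 = 144 - 64 ≡ 33; y = λ·(34 - 33) - 24 ≡ 35. → (33, 35)
4G: (33, 35) + (30, 23). λ = (23 - 35)/(30 - 33) ≡ 35/44 mod 47. 44⁻¹ ≡ 31 (mod 47), so λ ≡ 4.
  x = λ² - 33 - 30 = 16 - 63 ≡ 0; y = λ·(33 - 0) - 35 ≡ 3. → (0, 3)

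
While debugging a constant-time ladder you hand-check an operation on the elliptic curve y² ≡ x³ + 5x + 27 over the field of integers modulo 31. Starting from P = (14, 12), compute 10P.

Repeated addition: build up to 10P.
2P: tangent at (14, 12): λ = (3·14² + 5)/(2·12) ≡ 4/24. 24⁻¹ ≡ 22 (mod 31), so λ ≡ 4·22 ≡ 26.
  x = λ² - 14 - 14 = 676 - 28 ≡ 28; y = λ·(14 - 28) - 12 ≡ 27. → (28, 27)
3P: (28, 27) + (14, 12). λ = (12 - 27)/(14 - 28) ≡ 16/17 mod 31. 17⁻¹ ≡ 11 (mod 31) since 17·11 = 187 ≡ 1, so λ ≡ 21.
  x = λ² - 28 - 14 = 441 - 42 ≡ 27; y = λ·(28 - 27) - 27 ≡ 25. → (27, 25)
4P: (27, 25) + (14, 12). λ = (12 - 25)/(14 - 27) ≡ 18/18 mod 31. 18⁻¹ ≡ 19 (mod 31), so λ ≡ 1.
  x = λ² - 27 - 14 = 1 - 41 ≡ 22; y = λ·(27 - 22) - 25 ≡ 11. → (22, 11)
5P: (22, 11) + (14, 12). λ = (12 - 11)/(14 - 22) ≡ 1/23 mod 31. 23⁻¹ ≡ 27 (mod 31), so λ ≡ 27.
  x = λ² - 22 - 14 = 729 - 36 ≡ 11; y = λ·(22 - 11) - 11 ≡ 7. → (11, 7)
6P: (11, 7) + (14, 12). λ = (12 - 7)/(14 - 11) ≡ 5/3 mod 31. 3⁻¹ ≡ 21 (mod 31), so λ ≡ 12.
  x = λ² - 11 - 14 = 144 - 25 ≡ 26; y = λ·(11 - 26) - 7 ≡ 30. → (26, 30)
7P: (26, 30) + (14, 12). λ = (12 - 30)/(14 - 26) ≡ 13/19 mod 31. 19⁻¹ ≡ 18 (mod 31) since 19·18 = 342 ≡ 1, so λ ≡ 17.
  x = λ² - 26 - 14 = 289 - 40 ≡ 1; y = λ·(26 - 1) - 30 ≡ 23. → (1, 23)
8P: (1, 23) + (14, 12). λ = (12 - 23)/(14 - 1) ≡ 20/13 mod 31. 13⁻¹ ≡ 12 (mod 31) since 13·12 = 156 ≡ 1, so λ ≡ 23.
  x = λ² - 1 - 14 = 529 - 15 ≡ 18; y = λ·(1 - 18) - 23 ≡ 20. → (18, 20)
9P: (18, 20) + (14, 12). λ = (12 - 20)/(14 - 18) ≡ 23/27 mod 31. 27⁻¹ ≡ 23 (mod 31), so λ ≡ 2.
  x = λ² - 18 - 14 = 4 - 32 ≡ 3; y = λ·(18 - 3) - 20 ≡ 10. → (3, 10)
10P: (3, 10) + (14, 12). λ = (12 - 10)/(14 - 3) ≡ 2/11 mod 31. 11⁻¹ ≡ 17 (mod 31) since 11·17 = 187 ≡ 1, so λ ≡ 3.
  x = λ² - 3 - 14 = 9 - 17 ≡ 23; y = λ·(3 - 23) - 10 ≡ 23. → (23, 23)

(23, 23)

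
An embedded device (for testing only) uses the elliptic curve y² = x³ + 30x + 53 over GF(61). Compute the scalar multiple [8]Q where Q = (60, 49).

(60, 49)

Repeated addition: build up to 8Q.
2Q: tangent at (60, 49): λ = (3·60² + 30)/(2·49) ≡ 33/37. 37⁻¹ ≡ 33 (mod 61), so λ ≡ 33·33 ≡ 52.
  x = λ² - 60 - 60 = 2704 - 120 ≡ 22; y = λ·(60 - 22) - 49 ≡ 36. → (22, 36)
3Q: (22, 36) + (60, 49). λ = (49 - 36)/(60 - 22) ≡ 13/38 mod 61. 38⁻¹ ≡ 53 (mod 61), so λ ≡ 18.
  x = λ² - 22 - 60 = 324 - 82 ≡ 59; y = λ·(22 - 59) - 36 ≡ 30. → (59, 30)
4Q: (59, 30) + (60, 49). λ = (49 - 30)/(60 - 59) ≡ 19/1 mod 61. 1⁻¹ ≡ 1 (mod 61), so λ ≡ 19.
  x = λ² - 59 - 60 = 361 - 119 ≡ 59; y = λ·(59 - 59) - 30 ≡ 31. → (59, 31)
5Q: (59, 31) + (60, 49). λ = (49 - 31)/(60 - 59) ≡ 18/1 mod 61. 1⁻¹ ≡ 1 (mod 61), so λ ≡ 18.
  x = λ² - 59 - 60 = 324 - 119 ≡ 22; y = λ·(59 - 22) - 31 ≡ 25. → (22, 25)
6Q: (22, 25) + (60, 49). λ = (49 - 25)/(60 - 22) ≡ 24/38 mod 61. 38⁻¹ ≡ 53 (mod 61) since 38·53 = 2014 ≡ 1, so λ ≡ 52.
  x = λ² - 22 - 60 = 2704 - 82 ≡ 60; y = λ·(22 - 60) - 25 ≡ 12. → (60, 12)
7Q: (60, 12) + (60, 49): same x and y₁ ≡ -y₂, so the sum is O.
8Q: O + (60, 49) = (60, 49) (identity).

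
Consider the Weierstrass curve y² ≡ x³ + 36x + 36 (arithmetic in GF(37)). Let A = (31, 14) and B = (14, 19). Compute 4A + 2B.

First 4A:
Repeated addition: build up to 4A.
2A: tangent at (31, 14): λ = (3·31² + 36)/(2·14) ≡ 33/28. 28⁻¹ ≡ 4 (mod 37), so λ ≡ 33·4 ≡ 21.
  x = λ² - 31 - 31 = 441 - 62 ≡ 9; y = λ·(31 - 9) - 14 ≡ 4. → (9, 4)
3A: (9, 4) + (31, 14). λ = (14 - 4)/(31 - 9) ≡ 10/22 mod 37. 22⁻¹ ≡ 32 (mod 37), so λ ≡ 24.
  x = λ² - 9 - 31 = 576 - 40 ≡ 18; y = λ·(9 - 18) - 4 ≡ 2. → (18, 2)
4A: (18, 2) + (31, 14). λ = (14 - 2)/(31 - 18) ≡ 12/13 mod 37. 13⁻¹ ≡ 20 (mod 37) since 13·20 = 260 ≡ 1, so λ ≡ 18.
  x = λ² - 18 - 31 = 324 - 49 ≡ 16; y = λ·(18 - 16) - 2 ≡ 34. → (16, 34)
4A = (16, 34).
Next 2B:
Repeated addition: build up to 2B.
2B: tangent at (14, 19): λ = (3·14² + 36)/(2·19) ≡ 32/1. 1⁻¹ ≡ 1 (mod 37) since 1·1 = 1 ≡ 1, so λ ≡ 32·1 ≡ 32.
  x = λ² - 14 - 14 = 1024 - 28 ≡ 34; y = λ·(14 - 34) - 19 ≡ 7. → (34, 7)
2B = (34, 7).
Finally 4A + 2B:
(16, 34) + (34, 7). λ = (7 - 34)/(34 - 16) ≡ 10/18 mod 37. 18⁻¹ ≡ 35 (mod 37), so λ ≡ 17.
  x = λ² - 16 - 34 = 289 - 50 ≡ 17; y = λ·(16 - 17) - 34 ≡ 23. → (17, 23)

(17, 23)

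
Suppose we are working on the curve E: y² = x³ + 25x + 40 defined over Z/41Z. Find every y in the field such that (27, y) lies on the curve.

12, 29

x³ + 25x + 40 = 20398 ≡ 21 (mod 41).
Square roots of 21 mod 41: 12 and 29 (since 12² = 144 ≡ 21).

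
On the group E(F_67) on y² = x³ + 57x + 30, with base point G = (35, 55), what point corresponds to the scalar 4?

Double-and-add on 4 = (100)₂. Start with G = (35, 55) for the leading 1-bit.
double: tangent at (35, 55): λ = (3·35² + 57)/(2·55) ≡ 47/43. 43⁻¹ ≡ 53 (mod 67), so λ ≡ 47·53 ≡ 12.
  x = λ² - 35 - 35 = 144 - 70 ≡ 7; y = λ·(35 - 7) - 55 ≡ 13. → (7, 13)
double: tangent at (7, 13): λ = (3·7² + 57)/(2·13) ≡ 3/26. 26⁻¹ ≡ 49 (mod 67), so λ ≡ 3·49 ≡ 13.
  x = λ² - 7 - 7 = 169 - 14 ≡ 21; y = λ·(7 - 21) - 13 ≡ 6. → (21, 6)

(21, 6)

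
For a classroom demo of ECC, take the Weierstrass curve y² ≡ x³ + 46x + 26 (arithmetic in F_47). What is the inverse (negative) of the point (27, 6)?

(27, 41)

-(27, 6) = (27, -6 mod 47) = (27, 41).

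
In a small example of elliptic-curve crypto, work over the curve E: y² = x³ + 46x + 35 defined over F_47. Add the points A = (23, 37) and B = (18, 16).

(18, 31)

(23, 37) + (18, 16). λ = (16 - 37)/(18 - 23) ≡ 26/42 mod 47. 42⁻¹ ≡ 28 (mod 47), so λ ≡ 23.
  x = λ² - 23 - 18 = 529 - 41 ≡ 18; y = λ·(23 - 18) - 37 ≡ 31. → (18, 31)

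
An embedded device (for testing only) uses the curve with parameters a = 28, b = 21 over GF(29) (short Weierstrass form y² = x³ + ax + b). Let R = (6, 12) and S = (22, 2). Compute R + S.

(10, 5)

(6, 12) + (22, 2). λ = (2 - 12)/(22 - 6) ≡ 19/16 mod 29. 16⁻¹ ≡ 20 (mod 29), so λ ≡ 3.
  x = λ² - 6 - 22 = 9 - 28 ≡ 10; y = λ·(6 - 10) - 12 ≡ 5. → (10, 5)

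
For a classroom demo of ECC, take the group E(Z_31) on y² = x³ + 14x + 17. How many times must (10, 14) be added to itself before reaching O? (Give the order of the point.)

9

2P: tangent at (10, 14): λ = (3·10² + 14)/(2·14) ≡ 4/28. 28⁻¹ ≡ 10 (mod 31), so λ ≡ 4·10 ≡ 9.
  x = λ² - 10 - 10 = 81 - 20 ≡ 30; y = λ·(10 - 30) - 14 ≡ 23. → (30, 23)
3P: (30, 23) + (10, 14). λ = (14 - 23)/(10 - 30) ≡ 22/11 mod 31. 11⁻¹ ≡ 17 (mod 31), so λ ≡ 2.
  x = λ² - 30 - 10 = 4 - 40 ≡ 26; y = λ·(30 - 26) - 23 ≡ 16. → (26, 16)
4P: (26, 16) + (10, 14). λ = (14 - 16)/(10 - 26) ≡ 29/15 mod 31. 15⁻¹ ≡ 29 (mod 31), so λ ≡ 4.
  x = λ² - 26 - 10 = 16 - 36 ≡ 11; y = λ·(26 - 11) - 16 ≡ 13. → (11, 13)
5P: (11, 13) + (10, 14). λ = (14 - 13)/(10 - 11) ≡ 1/30 mod 31. 30⁻¹ ≡ 30 (mod 31), so λ ≡ 30.
  x = λ² - 11 - 10 = 900 - 21 ≡ 11; y = λ·(11 - 11) - 13 ≡ 18. → (11, 18)
6P: (11, 18) + (10, 14). λ = (14 - 18)/(10 - 11) ≡ 27/30 mod 31. 30⁻¹ ≡ 30 (mod 31) since 30·30 = 900 ≡ 1, so λ ≡ 4.
  x = λ² - 11 - 10 = 16 - 21 ≡ 26; y = λ·(11 - 26) - 18 ≡ 15. → (26, 15)
7P: (26, 15) + (10, 14). λ = (14 - 15)/(10 - 26) ≡ 30/15 mod 31. 15⁻¹ ≡ 29 (mod 31) since 15·29 = 435 ≡ 1, so λ ≡ 2.
  x = λ² - 26 - 10 = 4 - 36 ≡ 30; y = λ·(26 - 30) - 15 ≡ 8. → (30, 8)
8P: (30, 8) + (10, 14). λ = (14 - 8)/(10 - 30) ≡ 6/11 mod 31. 11⁻¹ ≡ 17 (mod 31), so λ ≡ 9.
  x = λ² - 30 - 10 = 81 - 40 ≡ 10; y = λ·(30 - 10) - 8 ≡ 17. → (10, 17)
9P: (10, 17) + (10, 14): same x and y₁ ≡ -y₂, so the sum is O.
9P = O, so the order is 9.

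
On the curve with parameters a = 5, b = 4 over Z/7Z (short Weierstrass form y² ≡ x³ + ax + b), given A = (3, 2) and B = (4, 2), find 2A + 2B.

(2, 1)

First 2A:
Repeated addition: build up to 2A.
2A: tangent at (3, 2): λ = (3·3² + 5)/(2·2) ≡ 4/4. 4⁻¹ ≡ 2 (mod 7) since 4·2 = 8 ≡ 1, so λ ≡ 4·2 ≡ 1.
  x = λ² - 3 - 3 = 1 - 6 ≡ 2; y = λ·(3 - 2) - 2 ≡ 6. → (2, 6)
2A = (2, 6).
Next 2B:
Repeated addition: build up to 2B.
2B: tangent at (4, 2): λ = (3·4² + 5)/(2·2) ≡ 4/4. 4⁻¹ ≡ 2 (mod 7), so λ ≡ 4·2 ≡ 1.
  x = λ² - 4 - 4 = 1 - 8 ≡ 0; y = λ·(4 - 0) - 2 ≡ 2. → (0, 2)
2B = (0, 2).
Finally 2A + 2B:
(2, 6) + (0, 2). λ = (2 - 6)/(0 - 2) ≡ 3/5 mod 7. 5⁻¹ ≡ 3 (mod 7), so λ ≡ 2.
  x = λ² - 2 - 0 = 4 - 2 ≡ 2; y = λ·(2 - 2) - 6 ≡ 1. → (2, 1)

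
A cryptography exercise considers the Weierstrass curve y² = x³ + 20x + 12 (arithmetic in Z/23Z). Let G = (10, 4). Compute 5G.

(13, 10)

Repeated addition: build up to 5G.
2G: tangent at (10, 4): λ = (3·10² + 20)/(2·4) ≡ 21/8. 8⁻¹ ≡ 3 (mod 23) since 8·3 = 24 ≡ 1, so λ ≡ 21·3 ≡ 17.
  x = λ² - 10 - 10 = 289 - 20 ≡ 16; y = λ·(10 - 16) - 4 ≡ 9. → (16, 9)
3G: (16, 9) + (10, 4). λ = (4 - 9)/(10 - 16) ≡ 18/17 mod 23. 17⁻¹ ≡ 19 (mod 23), so λ ≡ 20.
  x = λ² - 16 - 10 = 400 - 26 ≡ 6; y = λ·(16 - 6) - 9 ≡ 7. → (6, 7)
4G: (6, 7) + (10, 4). λ = (4 - 7)/(10 - 6) ≡ 20/4 mod 23. 4⁻¹ ≡ 6 (mod 23), so λ ≡ 5.
  x = λ² - 6 - 10 = 25 - 16 ≡ 9; y = λ·(6 - 9) - 7 ≡ 1. → (9, 1)
5G: (9, 1) + (10, 4). λ = (4 - 1)/(10 - 9) ≡ 3/1 mod 23. 1⁻¹ ≡ 1 (mod 23) since 1·1 = 1 ≡ 1, so λ ≡ 3.
  x = λ² - 9 - 10 = 9 - 19 ≡ 13; y = λ·(9 - 13) - 1 ≡ 10. → (13, 10)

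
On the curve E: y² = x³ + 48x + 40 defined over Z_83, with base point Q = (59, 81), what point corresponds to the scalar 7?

Double-and-add on 7 = (111)₂. Start with Q = (59, 81) for the leading 1-bit.
double: tangent at (59, 81): λ = (3·59² + 48)/(2·81) ≡ 33/79. 79⁻¹ ≡ 62 (mod 83), so λ ≡ 33·62 ≡ 54.
  x = λ² - 59 - 59 = 2916 - 118 ≡ 59; y = λ·(59 - 59) - 81 ≡ 2. → (59, 2)
add Q: (59, 2) + (59, 81): same x and y₁ ≡ -y₂, so the sum is O.
double: O + O = O (identity).
add Q: O + (59, 81) = (59, 81) (identity).

(59, 81)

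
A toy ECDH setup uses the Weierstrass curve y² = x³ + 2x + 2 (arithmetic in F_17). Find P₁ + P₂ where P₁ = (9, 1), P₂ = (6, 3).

(10, 11)

(9, 1) + (6, 3). λ = (3 - 1)/(6 - 9) ≡ 2/14 mod 17. 14⁻¹ ≡ 11 (mod 17), so λ ≡ 5.
  x = λ² - 9 - 6 = 25 - 15 ≡ 10; y = λ·(9 - 10) - 1 ≡ 11. → (10, 11)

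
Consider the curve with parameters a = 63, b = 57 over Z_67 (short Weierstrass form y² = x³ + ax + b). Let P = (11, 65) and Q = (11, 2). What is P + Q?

O

The two points share x = 11 and their y-coordinates satisfy 65 + 2 ≡ 0 (mod 67), so they are inverses. Their sum is 𝒪.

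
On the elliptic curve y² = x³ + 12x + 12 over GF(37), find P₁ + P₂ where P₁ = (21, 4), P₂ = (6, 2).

(36, 31)

(21, 4) + (6, 2). λ = (2 - 4)/(6 - 21) ≡ 35/22 mod 37. 22⁻¹ ≡ 32 (mod 37) since 22·32 = 704 ≡ 1, so λ ≡ 10.
  x = λ² - 21 - 6 = 100 - 27 ≡ 36; y = λ·(21 - 36) - 4 ≡ 31. → (36, 31)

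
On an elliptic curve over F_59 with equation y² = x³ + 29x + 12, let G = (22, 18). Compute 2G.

tangent at (22, 18): λ = (3·22² + 29)/(2·18) ≡ 6/36. 36⁻¹ ≡ 41 (mod 59), so λ ≡ 6·41 ≡ 10.
  x = λ² - 22 - 22 = 100 - 44 ≡ 56; y = λ·(22 - 56) - 18 ≡ 55. → (56, 55)

(56, 55)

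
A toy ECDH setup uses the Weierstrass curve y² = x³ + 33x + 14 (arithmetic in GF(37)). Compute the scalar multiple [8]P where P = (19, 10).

Double-and-add on 8 = (1000)₂. Start with P = (19, 10) for the leading 1-bit.
double: tangent at (19, 10): λ = (3·19² + 33)/(2·10) ≡ 6/20. 20⁻¹ ≡ 13 (mod 37), so λ ≡ 6·13 ≡ 4.
  x = λ² - 19 - 19 = 16 - 38 ≡ 15; y = λ·(19 - 15) - 10 ≡ 6. → (15, 6)
double: tangent at (15, 6): λ = (3·15² + 33)/(2·6) ≡ 5/12. 12⁻¹ ≡ 34 (mod 37) since 12·34 = 408 ≡ 1, so λ ≡ 5·34 ≡ 22.
  x = λ² - 15 - 15 = 484 - 30 ≡ 10; y = λ·(15 - 10) - 6 ≡ 30. → (10, 30)
double: tangent at (10, 30): λ = (3·10² + 33)/(2·30) ≡ 0/23. 23⁻¹ ≡ 29 (mod 37) since 23·29 = 667 ≡ 1, so λ ≡ 0·29 ≡ 0.
  x = λ² - 10 - 10 = 0 - 20 ≡ 17; y = λ·(10 - 17) - 30 ≡ 7. → (17, 7)

(17, 7)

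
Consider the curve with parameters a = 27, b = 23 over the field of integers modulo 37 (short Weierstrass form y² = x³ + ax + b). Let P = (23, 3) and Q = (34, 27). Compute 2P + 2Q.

(17, 17)

First 2P:
Repeated addition: build up to 2P.
2P: tangent at (23, 3): λ = (3·23² + 27)/(2·3) ≡ 23/6. 6⁻¹ ≡ 31 (mod 37) since 6·31 = 186 ≡ 1, so λ ≡ 23·31 ≡ 10.
  x = λ² - 23 - 23 = 100 - 46 ≡ 17; y = λ·(23 - 17) - 3 ≡ 20. → (17, 20)
2P = (17, 20).
Next 2Q:
Repeated addition: build up to 2Q.
2Q: tangent at (34, 27): λ = (3·34² + 27)/(2·27) ≡ 17/17. 17⁻¹ ≡ 24 (mod 37), so λ ≡ 17·24 ≡ 1.
  x = λ² - 34 - 34 = 1 - 68 ≡ 7; y = λ·(34 - 7) - 27 ≡ 0. → (7, 0)
2Q = (7, 0).
Finally 2P + 2Q:
(17, 20) + (7, 0). λ = (0 - 20)/(7 - 17) ≡ 17/27 mod 37. 27⁻¹ ≡ 11 (mod 37), so λ ≡ 2.
  x = λ² - 17 - 7 = 4 - 24 ≡ 17; y = λ·(17 - 17) - 20 ≡ 17. → (17, 17)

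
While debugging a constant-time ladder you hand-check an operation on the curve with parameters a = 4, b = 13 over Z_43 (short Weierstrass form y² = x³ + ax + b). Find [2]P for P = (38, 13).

(31, 0)

tangent at (38, 13): λ = (3·38² + 4)/(2·13) ≡ 36/26. 26⁻¹ ≡ 5 (mod 43), so λ ≡ 36·5 ≡ 8.
  x = λ² - 38 - 38 = 64 - 76 ≡ 31; y = λ·(38 - 31) - 13 ≡ 0. → (31, 0)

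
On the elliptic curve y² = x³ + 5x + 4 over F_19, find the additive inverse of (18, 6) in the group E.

(18, 13)

-(18, 6) = (18, -6 mod 19) = (18, 13).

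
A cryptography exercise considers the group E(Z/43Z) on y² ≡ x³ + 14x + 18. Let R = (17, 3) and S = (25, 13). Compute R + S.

(17, 3) + (25, 13). λ = (13 - 3)/(25 - 17) ≡ 10/8 mod 43. 8⁻¹ ≡ 27 (mod 43) since 8·27 = 216 ≡ 1, so λ ≡ 12.
  x = λ² - 17 - 25 = 144 - 42 ≡ 16; y = λ·(17 - 16) - 3 ≡ 9. → (16, 9)

(16, 9)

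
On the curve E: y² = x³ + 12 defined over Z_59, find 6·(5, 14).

Write Q = (5, 14).
Double-and-add on 6 = (110)₂. Start with Q = (5, 14) for the leading 1-bit.
double: tangent at (5, 14): λ = (3·5² + 0)/(2·14) ≡ 16/28. 28⁻¹ ≡ 19 (mod 59) since 28·19 = 532 ≡ 1, so λ ≡ 16·19 ≡ 9.
  x = λ² - 5 - 5 = 81 - 10 ≡ 12; y = λ·(5 - 12) - 14 ≡ 41. → (12, 41)
add Q: (12, 41) + (5, 14). λ = (14 - 41)/(5 - 12) ≡ 32/52 mod 59. 52⁻¹ ≡ 42 (mod 59) since 52·42 = 2184 ≡ 1, so λ ≡ 46.
  x = λ² - 12 - 5 = 2116 - 17 ≡ 34; y = λ·(12 - 34) - 41 ≡ 9. → (34, 9)
double: tangent at (34, 9): λ = (3·34² + 0)/(2·9) ≡ 46/18. 18⁻¹ ≡ 23 (mod 59) since 18·23 = 414 ≡ 1, so λ ≡ 46·23 ≡ 55.
  x = λ² - 34 - 34 = 3025 - 68 ≡ 7; y = λ·(34 - 7) - 9 ≡ 1. → (7, 1)

(7, 1)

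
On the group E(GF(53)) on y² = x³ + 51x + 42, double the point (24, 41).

tangent at (24, 41): λ = (3·24² + 51)/(2·41) ≡ 30/29. 29⁻¹ ≡ 11 (mod 53), so λ ≡ 30·11 ≡ 12.
  x = λ² - 24 - 24 = 144 - 48 ≡ 43; y = λ·(24 - 43) - 41 ≡ 49. → (43, 49)

(43, 49)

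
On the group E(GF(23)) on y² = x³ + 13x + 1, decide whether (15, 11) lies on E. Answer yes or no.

y² = 11² ≡ 6; x³ + 13x + 1 = 3571 ≡ 6 (mod 23). 6 = 6.

yes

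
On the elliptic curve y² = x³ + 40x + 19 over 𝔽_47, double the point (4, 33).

(46, 5)

tangent at (4, 33): λ = (3·4² + 40)/(2·33) ≡ 41/19. 19⁻¹ ≡ 5 (mod 47), so λ ≡ 41·5 ≡ 17.
  x = λ² - 4 - 4 = 289 - 8 ≡ 46; y = λ·(4 - 46) - 33 ≡ 5. → (46, 5)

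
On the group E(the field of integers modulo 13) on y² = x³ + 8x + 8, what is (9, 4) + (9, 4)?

(5, 11)

tangent at (9, 4): λ = (3·9² + 8)/(2·4) ≡ 4/8. 8⁻¹ ≡ 5 (mod 13), so λ ≡ 4·5 ≡ 7.
  x = λ² - 9 - 9 = 49 - 18 ≡ 5; y = λ·(9 - 5) - 4 ≡ 11. → (5, 11)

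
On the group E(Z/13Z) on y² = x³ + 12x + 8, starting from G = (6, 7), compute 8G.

(10, 6)

Double-and-add on 8 = (1000)₂. Start with G = (6, 7) for the leading 1-bit.
double: tangent at (6, 7): λ = (3·6² + 12)/(2·7) ≡ 3/1. 1⁻¹ ≡ 1 (mod 13), so λ ≡ 3·1 ≡ 3.
  x = λ² - 6 - 6 = 9 - 12 ≡ 10; y = λ·(6 - 10) - 7 ≡ 7. → (10, 7)
double: tangent at (10, 7): λ = (3·10² + 12)/(2·7) ≡ 0/1. 1⁻¹ ≡ 1 (mod 13) since 1·1 = 1 ≡ 1, so λ ≡ 0·1 ≡ 0.
  x = λ² - 10 - 10 = 0 - 20 ≡ 6; y = λ·(10 - 6) - 7 ≡ 6. → (6, 6)
double: tangent at (6, 6): λ = (3·6² + 12)/(2·6) ≡ 3/12. 12⁻¹ ≡ 12 (mod 13), so λ ≡ 3·12 ≡ 10.
  x = λ² - 6 - 6 = 100 - 12 ≡ 10; y = λ·(6 - 10) - 6 ≡ 6. → (10, 6)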